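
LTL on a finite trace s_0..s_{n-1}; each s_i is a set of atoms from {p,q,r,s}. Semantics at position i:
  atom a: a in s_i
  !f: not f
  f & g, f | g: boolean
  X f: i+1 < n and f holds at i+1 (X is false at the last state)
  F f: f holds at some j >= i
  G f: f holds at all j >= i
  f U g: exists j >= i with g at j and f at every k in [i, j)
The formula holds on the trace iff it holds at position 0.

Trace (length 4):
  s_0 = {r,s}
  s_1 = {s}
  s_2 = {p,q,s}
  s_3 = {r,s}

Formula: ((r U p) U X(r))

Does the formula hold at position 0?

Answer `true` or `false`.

Answer: false

Derivation:
s_0={r,s}: ((r U p) U X(r))=False (r U p)=False r=True p=False X(r)=False
s_1={s}: ((r U p) U X(r))=False (r U p)=False r=False p=False X(r)=False
s_2={p,q,s}: ((r U p) U X(r))=True (r U p)=True r=False p=True X(r)=True
s_3={r,s}: ((r U p) U X(r))=False (r U p)=False r=True p=False X(r)=False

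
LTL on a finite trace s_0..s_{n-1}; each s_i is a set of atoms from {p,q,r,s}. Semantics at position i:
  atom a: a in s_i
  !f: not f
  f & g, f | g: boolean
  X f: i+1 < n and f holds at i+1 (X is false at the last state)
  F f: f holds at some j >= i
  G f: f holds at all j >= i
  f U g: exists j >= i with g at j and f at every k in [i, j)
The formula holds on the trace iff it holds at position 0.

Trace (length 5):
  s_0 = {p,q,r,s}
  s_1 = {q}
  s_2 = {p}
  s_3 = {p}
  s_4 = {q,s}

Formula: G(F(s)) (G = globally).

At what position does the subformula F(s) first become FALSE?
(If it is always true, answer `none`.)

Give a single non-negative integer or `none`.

s_0={p,q,r,s}: F(s)=True s=True
s_1={q}: F(s)=True s=False
s_2={p}: F(s)=True s=False
s_3={p}: F(s)=True s=False
s_4={q,s}: F(s)=True s=True
G(F(s)) holds globally = True
No violation — formula holds at every position.

Answer: none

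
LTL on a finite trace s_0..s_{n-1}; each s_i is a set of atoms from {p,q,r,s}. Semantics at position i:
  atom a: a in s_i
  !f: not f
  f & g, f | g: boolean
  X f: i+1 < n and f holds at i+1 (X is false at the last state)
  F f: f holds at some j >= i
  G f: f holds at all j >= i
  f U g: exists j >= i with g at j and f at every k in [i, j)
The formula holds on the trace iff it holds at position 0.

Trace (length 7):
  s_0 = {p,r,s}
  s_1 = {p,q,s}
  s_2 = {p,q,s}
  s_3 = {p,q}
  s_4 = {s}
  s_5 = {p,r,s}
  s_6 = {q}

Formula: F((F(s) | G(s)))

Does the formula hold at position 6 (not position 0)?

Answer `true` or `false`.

Answer: false

Derivation:
s_0={p,r,s}: F((F(s) | G(s)))=True (F(s) | G(s))=True F(s)=True s=True G(s)=False
s_1={p,q,s}: F((F(s) | G(s)))=True (F(s) | G(s))=True F(s)=True s=True G(s)=False
s_2={p,q,s}: F((F(s) | G(s)))=True (F(s) | G(s))=True F(s)=True s=True G(s)=False
s_3={p,q}: F((F(s) | G(s)))=True (F(s) | G(s))=True F(s)=True s=False G(s)=False
s_4={s}: F((F(s) | G(s)))=True (F(s) | G(s))=True F(s)=True s=True G(s)=False
s_5={p,r,s}: F((F(s) | G(s)))=True (F(s) | G(s))=True F(s)=True s=True G(s)=False
s_6={q}: F((F(s) | G(s)))=False (F(s) | G(s))=False F(s)=False s=False G(s)=False
Evaluating at position 6: result = False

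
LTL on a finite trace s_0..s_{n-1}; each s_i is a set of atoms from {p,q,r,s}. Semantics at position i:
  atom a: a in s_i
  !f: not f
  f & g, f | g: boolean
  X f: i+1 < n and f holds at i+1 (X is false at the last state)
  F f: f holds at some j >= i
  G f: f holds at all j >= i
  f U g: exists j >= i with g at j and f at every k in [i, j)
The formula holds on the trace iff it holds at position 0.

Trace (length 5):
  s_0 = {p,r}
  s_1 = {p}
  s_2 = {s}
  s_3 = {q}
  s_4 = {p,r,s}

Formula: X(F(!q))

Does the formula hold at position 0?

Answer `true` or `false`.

Answer: true

Derivation:
s_0={p,r}: X(F(!q))=True F(!q)=True !q=True q=False
s_1={p}: X(F(!q))=True F(!q)=True !q=True q=False
s_2={s}: X(F(!q))=True F(!q)=True !q=True q=False
s_3={q}: X(F(!q))=True F(!q)=True !q=False q=True
s_4={p,r,s}: X(F(!q))=False F(!q)=True !q=True q=False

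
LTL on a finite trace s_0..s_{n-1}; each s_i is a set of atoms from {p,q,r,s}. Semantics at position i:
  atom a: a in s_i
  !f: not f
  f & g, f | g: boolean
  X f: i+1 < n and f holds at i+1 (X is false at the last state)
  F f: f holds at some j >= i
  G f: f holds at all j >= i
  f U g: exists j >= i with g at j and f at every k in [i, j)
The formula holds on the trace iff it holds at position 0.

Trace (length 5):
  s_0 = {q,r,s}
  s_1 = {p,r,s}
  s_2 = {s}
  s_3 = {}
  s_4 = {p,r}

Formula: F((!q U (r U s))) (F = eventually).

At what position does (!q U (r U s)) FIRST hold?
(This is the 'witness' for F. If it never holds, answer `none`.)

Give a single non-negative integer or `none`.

Answer: 0

Derivation:
s_0={q,r,s}: (!q U (r U s))=True !q=False q=True (r U s)=True r=True s=True
s_1={p,r,s}: (!q U (r U s))=True !q=True q=False (r U s)=True r=True s=True
s_2={s}: (!q U (r U s))=True !q=True q=False (r U s)=True r=False s=True
s_3={}: (!q U (r U s))=False !q=True q=False (r U s)=False r=False s=False
s_4={p,r}: (!q U (r U s))=False !q=True q=False (r U s)=False r=True s=False
F((!q U (r U s))) holds; first witness at position 0.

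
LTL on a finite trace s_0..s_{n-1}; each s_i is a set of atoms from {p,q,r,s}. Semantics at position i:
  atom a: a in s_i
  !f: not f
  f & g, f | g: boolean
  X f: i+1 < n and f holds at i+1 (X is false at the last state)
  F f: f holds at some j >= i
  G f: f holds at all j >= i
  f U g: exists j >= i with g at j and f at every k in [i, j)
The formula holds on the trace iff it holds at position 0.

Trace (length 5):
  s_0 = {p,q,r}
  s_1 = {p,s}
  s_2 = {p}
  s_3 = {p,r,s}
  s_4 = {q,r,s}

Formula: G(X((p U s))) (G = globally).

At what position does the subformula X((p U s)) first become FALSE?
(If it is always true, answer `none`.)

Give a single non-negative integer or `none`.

s_0={p,q,r}: X((p U s))=True (p U s)=True p=True s=False
s_1={p,s}: X((p U s))=True (p U s)=True p=True s=True
s_2={p}: X((p U s))=True (p U s)=True p=True s=False
s_3={p,r,s}: X((p U s))=True (p U s)=True p=True s=True
s_4={q,r,s}: X((p U s))=False (p U s)=True p=False s=True
G(X((p U s))) holds globally = False
First violation at position 4.

Answer: 4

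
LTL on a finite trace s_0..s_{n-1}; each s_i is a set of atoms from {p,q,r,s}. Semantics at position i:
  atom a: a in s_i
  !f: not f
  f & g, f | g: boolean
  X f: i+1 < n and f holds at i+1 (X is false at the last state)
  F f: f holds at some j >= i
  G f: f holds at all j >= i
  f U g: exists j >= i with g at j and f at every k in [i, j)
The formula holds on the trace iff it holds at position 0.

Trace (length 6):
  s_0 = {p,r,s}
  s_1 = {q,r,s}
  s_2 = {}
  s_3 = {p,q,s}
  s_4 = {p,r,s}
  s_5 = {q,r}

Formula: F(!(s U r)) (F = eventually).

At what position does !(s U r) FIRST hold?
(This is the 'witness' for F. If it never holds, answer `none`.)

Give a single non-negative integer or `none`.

s_0={p,r,s}: !(s U r)=False (s U r)=True s=True r=True
s_1={q,r,s}: !(s U r)=False (s U r)=True s=True r=True
s_2={}: !(s U r)=True (s U r)=False s=False r=False
s_3={p,q,s}: !(s U r)=False (s U r)=True s=True r=False
s_4={p,r,s}: !(s U r)=False (s U r)=True s=True r=True
s_5={q,r}: !(s U r)=False (s U r)=True s=False r=True
F(!(s U r)) holds; first witness at position 2.

Answer: 2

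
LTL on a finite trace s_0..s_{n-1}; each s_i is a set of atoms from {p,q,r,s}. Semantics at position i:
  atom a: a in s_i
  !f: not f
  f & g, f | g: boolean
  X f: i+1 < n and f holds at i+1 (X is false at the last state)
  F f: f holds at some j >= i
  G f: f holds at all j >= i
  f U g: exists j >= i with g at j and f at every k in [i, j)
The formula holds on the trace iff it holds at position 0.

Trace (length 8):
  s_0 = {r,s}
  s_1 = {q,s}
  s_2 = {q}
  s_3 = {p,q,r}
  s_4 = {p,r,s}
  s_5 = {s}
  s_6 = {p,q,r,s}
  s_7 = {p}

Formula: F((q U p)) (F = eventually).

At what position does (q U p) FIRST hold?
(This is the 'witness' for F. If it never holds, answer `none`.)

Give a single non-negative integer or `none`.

Answer: 1

Derivation:
s_0={r,s}: (q U p)=False q=False p=False
s_1={q,s}: (q U p)=True q=True p=False
s_2={q}: (q U p)=True q=True p=False
s_3={p,q,r}: (q U p)=True q=True p=True
s_4={p,r,s}: (q U p)=True q=False p=True
s_5={s}: (q U p)=False q=False p=False
s_6={p,q,r,s}: (q U p)=True q=True p=True
s_7={p}: (q U p)=True q=False p=True
F((q U p)) holds; first witness at position 1.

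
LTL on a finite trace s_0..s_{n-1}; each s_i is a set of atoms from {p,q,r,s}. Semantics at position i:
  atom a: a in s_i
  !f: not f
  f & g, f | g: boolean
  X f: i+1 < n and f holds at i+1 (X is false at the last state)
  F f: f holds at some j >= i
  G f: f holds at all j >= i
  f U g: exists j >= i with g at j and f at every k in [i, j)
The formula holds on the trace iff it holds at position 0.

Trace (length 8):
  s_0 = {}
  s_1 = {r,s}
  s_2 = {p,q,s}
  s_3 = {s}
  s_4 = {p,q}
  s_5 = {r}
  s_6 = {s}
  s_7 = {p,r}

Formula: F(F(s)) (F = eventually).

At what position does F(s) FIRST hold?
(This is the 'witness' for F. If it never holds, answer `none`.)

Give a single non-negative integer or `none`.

s_0={}: F(s)=True s=False
s_1={r,s}: F(s)=True s=True
s_2={p,q,s}: F(s)=True s=True
s_3={s}: F(s)=True s=True
s_4={p,q}: F(s)=True s=False
s_5={r}: F(s)=True s=False
s_6={s}: F(s)=True s=True
s_7={p,r}: F(s)=False s=False
F(F(s)) holds; first witness at position 0.

Answer: 0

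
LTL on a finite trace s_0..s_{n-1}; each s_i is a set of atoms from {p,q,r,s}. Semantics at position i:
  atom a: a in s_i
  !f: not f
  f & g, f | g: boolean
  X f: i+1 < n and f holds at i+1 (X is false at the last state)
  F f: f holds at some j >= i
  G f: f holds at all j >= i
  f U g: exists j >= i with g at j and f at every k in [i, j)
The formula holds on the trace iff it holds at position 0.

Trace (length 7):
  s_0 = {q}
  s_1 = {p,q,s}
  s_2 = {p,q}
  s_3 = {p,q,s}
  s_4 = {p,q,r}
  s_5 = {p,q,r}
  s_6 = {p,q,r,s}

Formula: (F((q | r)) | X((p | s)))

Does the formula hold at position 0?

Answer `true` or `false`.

s_0={q}: (F((q | r)) | X((p | s)))=True F((q | r))=True (q | r)=True q=True r=False X((p | s))=True (p | s)=False p=False s=False
s_1={p,q,s}: (F((q | r)) | X((p | s)))=True F((q | r))=True (q | r)=True q=True r=False X((p | s))=True (p | s)=True p=True s=True
s_2={p,q}: (F((q | r)) | X((p | s)))=True F((q | r))=True (q | r)=True q=True r=False X((p | s))=True (p | s)=True p=True s=False
s_3={p,q,s}: (F((q | r)) | X((p | s)))=True F((q | r))=True (q | r)=True q=True r=False X((p | s))=True (p | s)=True p=True s=True
s_4={p,q,r}: (F((q | r)) | X((p | s)))=True F((q | r))=True (q | r)=True q=True r=True X((p | s))=True (p | s)=True p=True s=False
s_5={p,q,r}: (F((q | r)) | X((p | s)))=True F((q | r))=True (q | r)=True q=True r=True X((p | s))=True (p | s)=True p=True s=False
s_6={p,q,r,s}: (F((q | r)) | X((p | s)))=True F((q | r))=True (q | r)=True q=True r=True X((p | s))=False (p | s)=True p=True s=True

Answer: true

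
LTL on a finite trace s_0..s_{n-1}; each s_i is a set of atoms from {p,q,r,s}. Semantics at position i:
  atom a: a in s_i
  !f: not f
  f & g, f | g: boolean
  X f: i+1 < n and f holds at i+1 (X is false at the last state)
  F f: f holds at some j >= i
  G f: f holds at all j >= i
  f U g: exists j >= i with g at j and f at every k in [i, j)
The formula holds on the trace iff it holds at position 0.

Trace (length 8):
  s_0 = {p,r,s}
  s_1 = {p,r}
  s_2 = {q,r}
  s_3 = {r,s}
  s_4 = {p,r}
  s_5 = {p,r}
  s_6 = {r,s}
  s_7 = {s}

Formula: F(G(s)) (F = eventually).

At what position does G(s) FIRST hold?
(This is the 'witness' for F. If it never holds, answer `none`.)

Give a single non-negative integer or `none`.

Answer: 6

Derivation:
s_0={p,r,s}: G(s)=False s=True
s_1={p,r}: G(s)=False s=False
s_2={q,r}: G(s)=False s=False
s_3={r,s}: G(s)=False s=True
s_4={p,r}: G(s)=False s=False
s_5={p,r}: G(s)=False s=False
s_6={r,s}: G(s)=True s=True
s_7={s}: G(s)=True s=True
F(G(s)) holds; first witness at position 6.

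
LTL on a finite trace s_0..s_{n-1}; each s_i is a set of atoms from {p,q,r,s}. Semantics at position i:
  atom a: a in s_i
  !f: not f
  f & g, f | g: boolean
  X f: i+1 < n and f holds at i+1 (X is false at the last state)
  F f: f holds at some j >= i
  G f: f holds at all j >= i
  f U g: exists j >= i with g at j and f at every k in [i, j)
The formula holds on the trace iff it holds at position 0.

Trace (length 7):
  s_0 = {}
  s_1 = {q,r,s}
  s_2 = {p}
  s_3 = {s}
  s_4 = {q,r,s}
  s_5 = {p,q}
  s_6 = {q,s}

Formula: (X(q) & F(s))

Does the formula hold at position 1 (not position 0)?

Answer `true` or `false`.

s_0={}: (X(q) & F(s))=True X(q)=True q=False F(s)=True s=False
s_1={q,r,s}: (X(q) & F(s))=False X(q)=False q=True F(s)=True s=True
s_2={p}: (X(q) & F(s))=False X(q)=False q=False F(s)=True s=False
s_3={s}: (X(q) & F(s))=True X(q)=True q=False F(s)=True s=True
s_4={q,r,s}: (X(q) & F(s))=True X(q)=True q=True F(s)=True s=True
s_5={p,q}: (X(q) & F(s))=True X(q)=True q=True F(s)=True s=False
s_6={q,s}: (X(q) & F(s))=False X(q)=False q=True F(s)=True s=True
Evaluating at position 1: result = False

Answer: false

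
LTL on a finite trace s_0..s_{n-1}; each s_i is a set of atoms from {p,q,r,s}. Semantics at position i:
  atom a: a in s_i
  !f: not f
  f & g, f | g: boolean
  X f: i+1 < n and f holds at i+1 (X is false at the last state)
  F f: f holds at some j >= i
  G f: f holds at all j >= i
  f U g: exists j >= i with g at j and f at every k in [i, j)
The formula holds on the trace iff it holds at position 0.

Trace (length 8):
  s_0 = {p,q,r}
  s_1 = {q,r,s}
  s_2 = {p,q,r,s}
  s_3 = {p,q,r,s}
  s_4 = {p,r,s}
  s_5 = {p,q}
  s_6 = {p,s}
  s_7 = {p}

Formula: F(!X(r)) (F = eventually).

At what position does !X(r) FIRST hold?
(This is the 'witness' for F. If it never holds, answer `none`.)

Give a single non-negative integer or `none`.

s_0={p,q,r}: !X(r)=False X(r)=True r=True
s_1={q,r,s}: !X(r)=False X(r)=True r=True
s_2={p,q,r,s}: !X(r)=False X(r)=True r=True
s_3={p,q,r,s}: !X(r)=False X(r)=True r=True
s_4={p,r,s}: !X(r)=True X(r)=False r=True
s_5={p,q}: !X(r)=True X(r)=False r=False
s_6={p,s}: !X(r)=True X(r)=False r=False
s_7={p}: !X(r)=True X(r)=False r=False
F(!X(r)) holds; first witness at position 4.

Answer: 4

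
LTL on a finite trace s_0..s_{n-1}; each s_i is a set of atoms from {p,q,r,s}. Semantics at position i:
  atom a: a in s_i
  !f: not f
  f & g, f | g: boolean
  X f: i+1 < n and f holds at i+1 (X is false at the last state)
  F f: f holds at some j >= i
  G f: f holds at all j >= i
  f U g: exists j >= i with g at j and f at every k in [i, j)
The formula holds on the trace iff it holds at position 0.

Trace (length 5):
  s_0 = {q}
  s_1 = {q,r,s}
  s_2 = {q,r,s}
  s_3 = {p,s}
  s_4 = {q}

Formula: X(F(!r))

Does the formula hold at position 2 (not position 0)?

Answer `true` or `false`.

Answer: true

Derivation:
s_0={q}: X(F(!r))=True F(!r)=True !r=True r=False
s_1={q,r,s}: X(F(!r))=True F(!r)=True !r=False r=True
s_2={q,r,s}: X(F(!r))=True F(!r)=True !r=False r=True
s_3={p,s}: X(F(!r))=True F(!r)=True !r=True r=False
s_4={q}: X(F(!r))=False F(!r)=True !r=True r=False
Evaluating at position 2: result = True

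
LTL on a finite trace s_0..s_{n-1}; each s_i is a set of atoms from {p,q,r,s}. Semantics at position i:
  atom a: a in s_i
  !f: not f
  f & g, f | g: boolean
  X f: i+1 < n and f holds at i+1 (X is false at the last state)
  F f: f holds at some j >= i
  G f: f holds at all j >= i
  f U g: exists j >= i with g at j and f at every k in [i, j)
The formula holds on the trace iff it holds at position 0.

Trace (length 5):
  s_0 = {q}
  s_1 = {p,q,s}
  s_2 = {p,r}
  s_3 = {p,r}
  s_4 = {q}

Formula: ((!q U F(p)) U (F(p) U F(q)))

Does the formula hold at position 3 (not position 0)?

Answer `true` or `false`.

Answer: true

Derivation:
s_0={q}: ((!q U F(p)) U (F(p) U F(q)))=True (!q U F(p))=True !q=False q=True F(p)=True p=False (F(p) U F(q))=True F(q)=True
s_1={p,q,s}: ((!q U F(p)) U (F(p) U F(q)))=True (!q U F(p))=True !q=False q=True F(p)=True p=True (F(p) U F(q))=True F(q)=True
s_2={p,r}: ((!q U F(p)) U (F(p) U F(q)))=True (!q U F(p))=True !q=True q=False F(p)=True p=True (F(p) U F(q))=True F(q)=True
s_3={p,r}: ((!q U F(p)) U (F(p) U F(q)))=True (!q U F(p))=True !q=True q=False F(p)=True p=True (F(p) U F(q))=True F(q)=True
s_4={q}: ((!q U F(p)) U (F(p) U F(q)))=True (!q U F(p))=False !q=False q=True F(p)=False p=False (F(p) U F(q))=True F(q)=True
Evaluating at position 3: result = True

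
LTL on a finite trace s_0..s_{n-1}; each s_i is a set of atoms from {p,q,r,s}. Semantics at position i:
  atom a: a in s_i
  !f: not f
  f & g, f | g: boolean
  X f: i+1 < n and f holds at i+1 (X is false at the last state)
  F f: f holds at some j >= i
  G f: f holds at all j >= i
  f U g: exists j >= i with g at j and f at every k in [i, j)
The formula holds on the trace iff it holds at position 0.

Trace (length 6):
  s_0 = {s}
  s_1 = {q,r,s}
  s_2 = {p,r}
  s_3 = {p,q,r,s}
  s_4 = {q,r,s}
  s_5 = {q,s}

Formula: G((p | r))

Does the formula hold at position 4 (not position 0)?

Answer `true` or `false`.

s_0={s}: G((p | r))=False (p | r)=False p=False r=False
s_1={q,r,s}: G((p | r))=False (p | r)=True p=False r=True
s_2={p,r}: G((p | r))=False (p | r)=True p=True r=True
s_3={p,q,r,s}: G((p | r))=False (p | r)=True p=True r=True
s_4={q,r,s}: G((p | r))=False (p | r)=True p=False r=True
s_5={q,s}: G((p | r))=False (p | r)=False p=False r=False
Evaluating at position 4: result = False

Answer: false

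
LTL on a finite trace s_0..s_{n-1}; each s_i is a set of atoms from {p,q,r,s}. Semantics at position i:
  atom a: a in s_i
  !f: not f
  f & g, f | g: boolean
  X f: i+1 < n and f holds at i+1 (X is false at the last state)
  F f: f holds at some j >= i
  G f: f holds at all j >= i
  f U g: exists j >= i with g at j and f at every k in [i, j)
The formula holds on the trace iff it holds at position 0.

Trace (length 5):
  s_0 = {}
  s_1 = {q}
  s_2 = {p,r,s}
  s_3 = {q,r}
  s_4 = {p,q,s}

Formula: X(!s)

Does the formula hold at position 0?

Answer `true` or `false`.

Answer: true

Derivation:
s_0={}: X(!s)=True !s=True s=False
s_1={q}: X(!s)=False !s=True s=False
s_2={p,r,s}: X(!s)=True !s=False s=True
s_3={q,r}: X(!s)=False !s=True s=False
s_4={p,q,s}: X(!s)=False !s=False s=True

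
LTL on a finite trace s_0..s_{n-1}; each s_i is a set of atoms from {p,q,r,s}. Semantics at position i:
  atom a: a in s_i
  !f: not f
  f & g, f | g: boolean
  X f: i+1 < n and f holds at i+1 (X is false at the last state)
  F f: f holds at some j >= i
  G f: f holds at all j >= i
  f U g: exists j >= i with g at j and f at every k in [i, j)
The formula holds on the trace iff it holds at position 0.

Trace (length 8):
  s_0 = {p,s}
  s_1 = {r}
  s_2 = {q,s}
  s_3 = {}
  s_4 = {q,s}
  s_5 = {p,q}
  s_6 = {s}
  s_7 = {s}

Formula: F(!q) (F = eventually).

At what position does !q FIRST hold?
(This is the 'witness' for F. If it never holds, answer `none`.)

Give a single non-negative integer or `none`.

Answer: 0

Derivation:
s_0={p,s}: !q=True q=False
s_1={r}: !q=True q=False
s_2={q,s}: !q=False q=True
s_3={}: !q=True q=False
s_4={q,s}: !q=False q=True
s_5={p,q}: !q=False q=True
s_6={s}: !q=True q=False
s_7={s}: !q=True q=False
F(!q) holds; first witness at position 0.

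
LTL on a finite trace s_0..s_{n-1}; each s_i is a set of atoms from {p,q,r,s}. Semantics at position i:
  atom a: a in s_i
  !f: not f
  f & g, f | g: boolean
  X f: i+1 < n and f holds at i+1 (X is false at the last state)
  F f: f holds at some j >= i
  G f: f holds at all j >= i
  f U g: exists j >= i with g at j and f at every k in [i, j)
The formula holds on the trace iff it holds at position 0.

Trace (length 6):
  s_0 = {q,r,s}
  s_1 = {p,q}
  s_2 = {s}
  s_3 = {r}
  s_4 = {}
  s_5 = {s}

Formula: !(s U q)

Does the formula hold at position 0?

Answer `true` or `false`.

s_0={q,r,s}: !(s U q)=False (s U q)=True s=True q=True
s_1={p,q}: !(s U q)=False (s U q)=True s=False q=True
s_2={s}: !(s U q)=True (s U q)=False s=True q=False
s_3={r}: !(s U q)=True (s U q)=False s=False q=False
s_4={}: !(s U q)=True (s U q)=False s=False q=False
s_5={s}: !(s U q)=True (s U q)=False s=True q=False

Answer: false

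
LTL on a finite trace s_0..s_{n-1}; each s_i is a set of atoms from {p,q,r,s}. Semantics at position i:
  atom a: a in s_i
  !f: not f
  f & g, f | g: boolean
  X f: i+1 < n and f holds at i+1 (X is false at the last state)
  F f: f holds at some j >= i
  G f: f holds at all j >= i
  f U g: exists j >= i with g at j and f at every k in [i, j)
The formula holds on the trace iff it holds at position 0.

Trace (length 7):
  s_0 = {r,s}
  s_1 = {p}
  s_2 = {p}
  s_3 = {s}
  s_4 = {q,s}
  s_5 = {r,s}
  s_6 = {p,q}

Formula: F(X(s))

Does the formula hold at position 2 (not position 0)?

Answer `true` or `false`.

Answer: true

Derivation:
s_0={r,s}: F(X(s))=True X(s)=False s=True
s_1={p}: F(X(s))=True X(s)=False s=False
s_2={p}: F(X(s))=True X(s)=True s=False
s_3={s}: F(X(s))=True X(s)=True s=True
s_4={q,s}: F(X(s))=True X(s)=True s=True
s_5={r,s}: F(X(s))=False X(s)=False s=True
s_6={p,q}: F(X(s))=False X(s)=False s=False
Evaluating at position 2: result = True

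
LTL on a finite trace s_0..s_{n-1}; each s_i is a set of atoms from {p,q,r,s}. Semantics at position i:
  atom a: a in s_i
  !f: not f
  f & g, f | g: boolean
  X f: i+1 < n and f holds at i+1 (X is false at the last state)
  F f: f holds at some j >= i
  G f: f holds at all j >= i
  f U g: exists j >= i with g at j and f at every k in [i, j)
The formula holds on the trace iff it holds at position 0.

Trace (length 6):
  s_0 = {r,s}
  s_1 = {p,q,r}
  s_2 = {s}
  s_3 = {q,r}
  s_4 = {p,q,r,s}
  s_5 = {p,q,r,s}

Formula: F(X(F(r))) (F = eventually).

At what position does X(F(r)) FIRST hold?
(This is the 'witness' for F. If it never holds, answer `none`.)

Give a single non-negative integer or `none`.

s_0={r,s}: X(F(r))=True F(r)=True r=True
s_1={p,q,r}: X(F(r))=True F(r)=True r=True
s_2={s}: X(F(r))=True F(r)=True r=False
s_3={q,r}: X(F(r))=True F(r)=True r=True
s_4={p,q,r,s}: X(F(r))=True F(r)=True r=True
s_5={p,q,r,s}: X(F(r))=False F(r)=True r=True
F(X(F(r))) holds; first witness at position 0.

Answer: 0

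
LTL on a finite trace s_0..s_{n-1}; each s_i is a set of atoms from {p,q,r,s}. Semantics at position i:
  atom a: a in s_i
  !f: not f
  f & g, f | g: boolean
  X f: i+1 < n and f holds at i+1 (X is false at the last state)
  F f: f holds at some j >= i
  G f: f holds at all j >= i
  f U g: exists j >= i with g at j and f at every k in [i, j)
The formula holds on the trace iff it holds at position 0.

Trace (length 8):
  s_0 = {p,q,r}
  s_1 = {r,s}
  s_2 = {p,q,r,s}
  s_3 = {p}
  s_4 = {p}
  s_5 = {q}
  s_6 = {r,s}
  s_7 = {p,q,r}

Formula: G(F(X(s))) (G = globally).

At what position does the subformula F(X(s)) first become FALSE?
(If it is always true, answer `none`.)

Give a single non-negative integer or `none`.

Answer: 6

Derivation:
s_0={p,q,r}: F(X(s))=True X(s)=True s=False
s_1={r,s}: F(X(s))=True X(s)=True s=True
s_2={p,q,r,s}: F(X(s))=True X(s)=False s=True
s_3={p}: F(X(s))=True X(s)=False s=False
s_4={p}: F(X(s))=True X(s)=False s=False
s_5={q}: F(X(s))=True X(s)=True s=False
s_6={r,s}: F(X(s))=False X(s)=False s=True
s_7={p,q,r}: F(X(s))=False X(s)=False s=False
G(F(X(s))) holds globally = False
First violation at position 6.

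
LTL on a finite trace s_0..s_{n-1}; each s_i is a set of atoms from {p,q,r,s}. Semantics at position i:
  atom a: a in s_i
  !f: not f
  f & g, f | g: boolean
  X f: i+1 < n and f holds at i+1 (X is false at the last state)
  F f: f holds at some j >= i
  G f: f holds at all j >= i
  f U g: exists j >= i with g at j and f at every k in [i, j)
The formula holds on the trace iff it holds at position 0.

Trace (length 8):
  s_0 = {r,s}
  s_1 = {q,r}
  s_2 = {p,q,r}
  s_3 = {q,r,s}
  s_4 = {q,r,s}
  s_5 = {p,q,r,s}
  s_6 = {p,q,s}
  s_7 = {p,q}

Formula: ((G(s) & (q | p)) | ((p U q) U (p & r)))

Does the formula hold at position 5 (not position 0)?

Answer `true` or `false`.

s_0={r,s}: ((G(s) & (q | p)) | ((p U q) U (p & r)))=False (G(s) & (q | p))=False G(s)=False s=True (q | p)=False q=False p=False ((p U q) U (p & r))=False (p U q)=False (p & r)=False r=True
s_1={q,r}: ((G(s) & (q | p)) | ((p U q) U (p & r)))=True (G(s) & (q | p))=False G(s)=False s=False (q | p)=True q=True p=False ((p U q) U (p & r))=True (p U q)=True (p & r)=False r=True
s_2={p,q,r}: ((G(s) & (q | p)) | ((p U q) U (p & r)))=True (G(s) & (q | p))=False G(s)=False s=False (q | p)=True q=True p=True ((p U q) U (p & r))=True (p U q)=True (p & r)=True r=True
s_3={q,r,s}: ((G(s) & (q | p)) | ((p U q) U (p & r)))=True (G(s) & (q | p))=False G(s)=False s=True (q | p)=True q=True p=False ((p U q) U (p & r))=True (p U q)=True (p & r)=False r=True
s_4={q,r,s}: ((G(s) & (q | p)) | ((p U q) U (p & r)))=True (G(s) & (q | p))=False G(s)=False s=True (q | p)=True q=True p=False ((p U q) U (p & r))=True (p U q)=True (p & r)=False r=True
s_5={p,q,r,s}: ((G(s) & (q | p)) | ((p U q) U (p & r)))=True (G(s) & (q | p))=False G(s)=False s=True (q | p)=True q=True p=True ((p U q) U (p & r))=True (p U q)=True (p & r)=True r=True
s_6={p,q,s}: ((G(s) & (q | p)) | ((p U q) U (p & r)))=False (G(s) & (q | p))=False G(s)=False s=True (q | p)=True q=True p=True ((p U q) U (p & r))=False (p U q)=True (p & r)=False r=False
s_7={p,q}: ((G(s) & (q | p)) | ((p U q) U (p & r)))=False (G(s) & (q | p))=False G(s)=False s=False (q | p)=True q=True p=True ((p U q) U (p & r))=False (p U q)=True (p & r)=False r=False
Evaluating at position 5: result = True

Answer: true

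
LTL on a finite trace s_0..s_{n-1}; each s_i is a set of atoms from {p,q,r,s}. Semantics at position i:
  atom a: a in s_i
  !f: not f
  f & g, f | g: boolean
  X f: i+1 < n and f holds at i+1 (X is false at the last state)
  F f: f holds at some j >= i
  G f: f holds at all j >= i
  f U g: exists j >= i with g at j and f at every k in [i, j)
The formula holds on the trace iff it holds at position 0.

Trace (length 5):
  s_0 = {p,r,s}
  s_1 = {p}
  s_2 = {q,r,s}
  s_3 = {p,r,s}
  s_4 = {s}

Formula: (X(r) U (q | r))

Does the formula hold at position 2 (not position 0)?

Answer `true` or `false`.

Answer: true

Derivation:
s_0={p,r,s}: (X(r) U (q | r))=True X(r)=False r=True (q | r)=True q=False
s_1={p}: (X(r) U (q | r))=True X(r)=True r=False (q | r)=False q=False
s_2={q,r,s}: (X(r) U (q | r))=True X(r)=True r=True (q | r)=True q=True
s_3={p,r,s}: (X(r) U (q | r))=True X(r)=False r=True (q | r)=True q=False
s_4={s}: (X(r) U (q | r))=False X(r)=False r=False (q | r)=False q=False
Evaluating at position 2: result = True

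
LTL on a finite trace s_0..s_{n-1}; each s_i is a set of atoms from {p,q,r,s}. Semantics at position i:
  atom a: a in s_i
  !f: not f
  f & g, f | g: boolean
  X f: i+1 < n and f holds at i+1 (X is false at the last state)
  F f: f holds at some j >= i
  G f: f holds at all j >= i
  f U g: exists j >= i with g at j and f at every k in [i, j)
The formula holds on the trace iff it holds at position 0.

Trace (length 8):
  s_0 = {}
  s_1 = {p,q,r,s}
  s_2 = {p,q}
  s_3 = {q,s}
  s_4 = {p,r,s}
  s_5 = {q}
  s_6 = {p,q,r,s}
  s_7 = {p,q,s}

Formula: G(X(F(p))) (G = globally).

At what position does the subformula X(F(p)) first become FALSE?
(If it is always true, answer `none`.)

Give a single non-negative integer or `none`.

s_0={}: X(F(p))=True F(p)=True p=False
s_1={p,q,r,s}: X(F(p))=True F(p)=True p=True
s_2={p,q}: X(F(p))=True F(p)=True p=True
s_3={q,s}: X(F(p))=True F(p)=True p=False
s_4={p,r,s}: X(F(p))=True F(p)=True p=True
s_5={q}: X(F(p))=True F(p)=True p=False
s_6={p,q,r,s}: X(F(p))=True F(p)=True p=True
s_7={p,q,s}: X(F(p))=False F(p)=True p=True
G(X(F(p))) holds globally = False
First violation at position 7.

Answer: 7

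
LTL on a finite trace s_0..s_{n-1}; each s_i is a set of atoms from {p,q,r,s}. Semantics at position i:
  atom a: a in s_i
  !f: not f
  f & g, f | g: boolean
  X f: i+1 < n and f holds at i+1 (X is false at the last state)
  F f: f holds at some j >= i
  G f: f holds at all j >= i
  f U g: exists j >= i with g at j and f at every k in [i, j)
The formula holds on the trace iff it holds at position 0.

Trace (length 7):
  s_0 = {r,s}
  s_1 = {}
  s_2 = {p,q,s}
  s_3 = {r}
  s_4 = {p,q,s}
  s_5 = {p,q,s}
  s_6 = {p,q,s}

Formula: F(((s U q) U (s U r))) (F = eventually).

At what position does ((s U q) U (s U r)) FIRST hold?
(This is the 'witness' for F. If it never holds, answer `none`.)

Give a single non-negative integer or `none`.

s_0={r,s}: ((s U q) U (s U r))=True (s U q)=False s=True q=False (s U r)=True r=True
s_1={}: ((s U q) U (s U r))=False (s U q)=False s=False q=False (s U r)=False r=False
s_2={p,q,s}: ((s U q) U (s U r))=True (s U q)=True s=True q=True (s U r)=True r=False
s_3={r}: ((s U q) U (s U r))=True (s U q)=False s=False q=False (s U r)=True r=True
s_4={p,q,s}: ((s U q) U (s U r))=False (s U q)=True s=True q=True (s U r)=False r=False
s_5={p,q,s}: ((s U q) U (s U r))=False (s U q)=True s=True q=True (s U r)=False r=False
s_6={p,q,s}: ((s U q) U (s U r))=False (s U q)=True s=True q=True (s U r)=False r=False
F(((s U q) U (s U r))) holds; first witness at position 0.

Answer: 0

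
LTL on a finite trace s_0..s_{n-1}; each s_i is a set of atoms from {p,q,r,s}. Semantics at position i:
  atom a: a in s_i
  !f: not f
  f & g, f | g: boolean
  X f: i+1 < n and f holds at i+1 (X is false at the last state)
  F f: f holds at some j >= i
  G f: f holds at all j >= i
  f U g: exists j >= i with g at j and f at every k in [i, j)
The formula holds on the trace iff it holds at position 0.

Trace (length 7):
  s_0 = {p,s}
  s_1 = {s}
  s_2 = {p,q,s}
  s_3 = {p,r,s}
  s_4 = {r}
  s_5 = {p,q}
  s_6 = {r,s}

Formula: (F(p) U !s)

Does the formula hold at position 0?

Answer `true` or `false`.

Answer: true

Derivation:
s_0={p,s}: (F(p) U !s)=True F(p)=True p=True !s=False s=True
s_1={s}: (F(p) U !s)=True F(p)=True p=False !s=False s=True
s_2={p,q,s}: (F(p) U !s)=True F(p)=True p=True !s=False s=True
s_3={p,r,s}: (F(p) U !s)=True F(p)=True p=True !s=False s=True
s_4={r}: (F(p) U !s)=True F(p)=True p=False !s=True s=False
s_5={p,q}: (F(p) U !s)=True F(p)=True p=True !s=True s=False
s_6={r,s}: (F(p) U !s)=False F(p)=False p=False !s=False s=True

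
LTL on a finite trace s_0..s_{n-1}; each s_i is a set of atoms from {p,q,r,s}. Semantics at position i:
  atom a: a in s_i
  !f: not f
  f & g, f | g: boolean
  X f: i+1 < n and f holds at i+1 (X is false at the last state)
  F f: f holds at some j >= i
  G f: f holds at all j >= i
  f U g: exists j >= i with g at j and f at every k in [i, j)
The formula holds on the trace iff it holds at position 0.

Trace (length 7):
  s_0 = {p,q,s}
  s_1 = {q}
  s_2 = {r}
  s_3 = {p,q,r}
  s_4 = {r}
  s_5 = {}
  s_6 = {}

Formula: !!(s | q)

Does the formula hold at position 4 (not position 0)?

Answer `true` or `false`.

Answer: false

Derivation:
s_0={p,q,s}: !!(s | q)=True !(s | q)=False (s | q)=True s=True q=True
s_1={q}: !!(s | q)=True !(s | q)=False (s | q)=True s=False q=True
s_2={r}: !!(s | q)=False !(s | q)=True (s | q)=False s=False q=False
s_3={p,q,r}: !!(s | q)=True !(s | q)=False (s | q)=True s=False q=True
s_4={r}: !!(s | q)=False !(s | q)=True (s | q)=False s=False q=False
s_5={}: !!(s | q)=False !(s | q)=True (s | q)=False s=False q=False
s_6={}: !!(s | q)=False !(s | q)=True (s | q)=False s=False q=False
Evaluating at position 4: result = False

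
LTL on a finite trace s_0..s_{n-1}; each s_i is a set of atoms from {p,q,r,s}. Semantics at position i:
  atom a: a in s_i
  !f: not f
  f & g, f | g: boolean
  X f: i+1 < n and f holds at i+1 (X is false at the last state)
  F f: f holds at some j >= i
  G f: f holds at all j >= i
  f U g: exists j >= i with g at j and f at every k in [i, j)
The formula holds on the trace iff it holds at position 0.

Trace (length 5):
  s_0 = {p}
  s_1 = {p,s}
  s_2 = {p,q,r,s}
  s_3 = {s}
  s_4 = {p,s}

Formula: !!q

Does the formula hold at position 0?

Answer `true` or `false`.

Answer: false

Derivation:
s_0={p}: !!q=False !q=True q=False
s_1={p,s}: !!q=False !q=True q=False
s_2={p,q,r,s}: !!q=True !q=False q=True
s_3={s}: !!q=False !q=True q=False
s_4={p,s}: !!q=False !q=True q=False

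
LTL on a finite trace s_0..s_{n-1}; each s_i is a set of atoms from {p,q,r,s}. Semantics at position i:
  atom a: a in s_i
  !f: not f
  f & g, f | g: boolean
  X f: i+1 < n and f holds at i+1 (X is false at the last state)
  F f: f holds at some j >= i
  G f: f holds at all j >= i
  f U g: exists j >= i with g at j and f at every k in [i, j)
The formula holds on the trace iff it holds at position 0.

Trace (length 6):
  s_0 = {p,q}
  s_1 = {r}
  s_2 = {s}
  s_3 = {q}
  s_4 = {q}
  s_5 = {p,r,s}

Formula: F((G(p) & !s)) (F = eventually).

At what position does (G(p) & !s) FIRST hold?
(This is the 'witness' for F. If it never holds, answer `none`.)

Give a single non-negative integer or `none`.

s_0={p,q}: (G(p) & !s)=False G(p)=False p=True !s=True s=False
s_1={r}: (G(p) & !s)=False G(p)=False p=False !s=True s=False
s_2={s}: (G(p) & !s)=False G(p)=False p=False !s=False s=True
s_3={q}: (G(p) & !s)=False G(p)=False p=False !s=True s=False
s_4={q}: (G(p) & !s)=False G(p)=False p=False !s=True s=False
s_5={p,r,s}: (G(p) & !s)=False G(p)=True p=True !s=False s=True
F((G(p) & !s)) does not hold (no witness exists).

Answer: none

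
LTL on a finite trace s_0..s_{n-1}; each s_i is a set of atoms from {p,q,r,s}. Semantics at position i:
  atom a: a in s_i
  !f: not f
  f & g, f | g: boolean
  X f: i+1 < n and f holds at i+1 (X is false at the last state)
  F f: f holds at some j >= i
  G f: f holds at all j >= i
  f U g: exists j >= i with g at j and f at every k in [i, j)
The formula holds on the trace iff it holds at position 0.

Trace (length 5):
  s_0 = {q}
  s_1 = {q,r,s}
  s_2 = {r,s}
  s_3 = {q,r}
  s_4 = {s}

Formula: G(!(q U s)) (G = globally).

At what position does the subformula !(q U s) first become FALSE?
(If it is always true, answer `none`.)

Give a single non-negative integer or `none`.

s_0={q}: !(q U s)=False (q U s)=True q=True s=False
s_1={q,r,s}: !(q U s)=False (q U s)=True q=True s=True
s_2={r,s}: !(q U s)=False (q U s)=True q=False s=True
s_3={q,r}: !(q U s)=False (q U s)=True q=True s=False
s_4={s}: !(q U s)=False (q U s)=True q=False s=True
G(!(q U s)) holds globally = False
First violation at position 0.

Answer: 0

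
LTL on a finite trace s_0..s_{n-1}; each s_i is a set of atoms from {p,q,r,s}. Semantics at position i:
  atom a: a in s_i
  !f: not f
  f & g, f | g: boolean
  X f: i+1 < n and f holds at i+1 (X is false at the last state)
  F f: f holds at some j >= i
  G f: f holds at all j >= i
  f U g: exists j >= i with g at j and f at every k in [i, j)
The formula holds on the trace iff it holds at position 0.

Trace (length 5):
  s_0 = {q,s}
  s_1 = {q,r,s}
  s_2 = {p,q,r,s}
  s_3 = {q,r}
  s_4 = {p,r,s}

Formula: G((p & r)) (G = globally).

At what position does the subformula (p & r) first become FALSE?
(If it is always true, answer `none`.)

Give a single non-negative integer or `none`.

s_0={q,s}: (p & r)=False p=False r=False
s_1={q,r,s}: (p & r)=False p=False r=True
s_2={p,q,r,s}: (p & r)=True p=True r=True
s_3={q,r}: (p & r)=False p=False r=True
s_4={p,r,s}: (p & r)=True p=True r=True
G((p & r)) holds globally = False
First violation at position 0.

Answer: 0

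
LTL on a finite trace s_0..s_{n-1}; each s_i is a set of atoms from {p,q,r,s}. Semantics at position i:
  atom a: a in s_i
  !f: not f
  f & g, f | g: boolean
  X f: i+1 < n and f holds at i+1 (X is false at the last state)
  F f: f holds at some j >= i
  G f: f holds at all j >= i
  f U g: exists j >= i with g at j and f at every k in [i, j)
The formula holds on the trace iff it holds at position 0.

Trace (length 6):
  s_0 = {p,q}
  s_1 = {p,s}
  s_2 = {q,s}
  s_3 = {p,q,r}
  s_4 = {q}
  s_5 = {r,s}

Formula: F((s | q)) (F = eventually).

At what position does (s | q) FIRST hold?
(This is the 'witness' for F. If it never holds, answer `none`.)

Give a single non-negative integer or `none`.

s_0={p,q}: (s | q)=True s=False q=True
s_1={p,s}: (s | q)=True s=True q=False
s_2={q,s}: (s | q)=True s=True q=True
s_3={p,q,r}: (s | q)=True s=False q=True
s_4={q}: (s | q)=True s=False q=True
s_5={r,s}: (s | q)=True s=True q=False
F((s | q)) holds; first witness at position 0.

Answer: 0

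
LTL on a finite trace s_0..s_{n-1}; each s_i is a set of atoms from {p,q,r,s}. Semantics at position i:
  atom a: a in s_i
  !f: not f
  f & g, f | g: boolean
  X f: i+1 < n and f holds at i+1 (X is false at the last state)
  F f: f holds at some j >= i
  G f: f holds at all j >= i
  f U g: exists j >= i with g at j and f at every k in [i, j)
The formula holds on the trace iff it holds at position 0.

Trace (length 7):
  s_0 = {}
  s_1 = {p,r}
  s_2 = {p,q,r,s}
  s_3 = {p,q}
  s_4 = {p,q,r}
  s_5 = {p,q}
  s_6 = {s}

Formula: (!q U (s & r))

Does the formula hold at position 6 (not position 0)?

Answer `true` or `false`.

s_0={}: (!q U (s & r))=True !q=True q=False (s & r)=False s=False r=False
s_1={p,r}: (!q U (s & r))=True !q=True q=False (s & r)=False s=False r=True
s_2={p,q,r,s}: (!q U (s & r))=True !q=False q=True (s & r)=True s=True r=True
s_3={p,q}: (!q U (s & r))=False !q=False q=True (s & r)=False s=False r=False
s_4={p,q,r}: (!q U (s & r))=False !q=False q=True (s & r)=False s=False r=True
s_5={p,q}: (!q U (s & r))=False !q=False q=True (s & r)=False s=False r=False
s_6={s}: (!q U (s & r))=False !q=True q=False (s & r)=False s=True r=False
Evaluating at position 6: result = False

Answer: false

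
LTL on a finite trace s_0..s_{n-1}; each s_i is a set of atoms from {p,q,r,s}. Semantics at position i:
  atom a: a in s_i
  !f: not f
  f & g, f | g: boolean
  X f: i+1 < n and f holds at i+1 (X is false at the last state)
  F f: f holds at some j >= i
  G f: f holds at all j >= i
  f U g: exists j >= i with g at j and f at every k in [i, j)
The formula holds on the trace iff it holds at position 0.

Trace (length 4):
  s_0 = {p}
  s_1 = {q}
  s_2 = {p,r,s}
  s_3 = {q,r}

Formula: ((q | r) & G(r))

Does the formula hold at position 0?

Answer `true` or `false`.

s_0={p}: ((q | r) & G(r))=False (q | r)=False q=False r=False G(r)=False
s_1={q}: ((q | r) & G(r))=False (q | r)=True q=True r=False G(r)=False
s_2={p,r,s}: ((q | r) & G(r))=True (q | r)=True q=False r=True G(r)=True
s_3={q,r}: ((q | r) & G(r))=True (q | r)=True q=True r=True G(r)=True

Answer: false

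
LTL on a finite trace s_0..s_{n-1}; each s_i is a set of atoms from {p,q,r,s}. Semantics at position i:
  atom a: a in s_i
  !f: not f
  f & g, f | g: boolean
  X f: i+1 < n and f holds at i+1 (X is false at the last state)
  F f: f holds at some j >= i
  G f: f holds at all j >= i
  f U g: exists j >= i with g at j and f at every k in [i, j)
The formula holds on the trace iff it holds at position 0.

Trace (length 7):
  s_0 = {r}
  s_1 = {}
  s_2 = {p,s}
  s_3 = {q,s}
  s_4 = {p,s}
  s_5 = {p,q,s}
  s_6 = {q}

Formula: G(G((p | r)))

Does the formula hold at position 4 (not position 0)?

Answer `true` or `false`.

s_0={r}: G(G((p | r)))=False G((p | r))=False (p | r)=True p=False r=True
s_1={}: G(G((p | r)))=False G((p | r))=False (p | r)=False p=False r=False
s_2={p,s}: G(G((p | r)))=False G((p | r))=False (p | r)=True p=True r=False
s_3={q,s}: G(G((p | r)))=False G((p | r))=False (p | r)=False p=False r=False
s_4={p,s}: G(G((p | r)))=False G((p | r))=False (p | r)=True p=True r=False
s_5={p,q,s}: G(G((p | r)))=False G((p | r))=False (p | r)=True p=True r=False
s_6={q}: G(G((p | r)))=False G((p | r))=False (p | r)=False p=False r=False
Evaluating at position 4: result = False

Answer: false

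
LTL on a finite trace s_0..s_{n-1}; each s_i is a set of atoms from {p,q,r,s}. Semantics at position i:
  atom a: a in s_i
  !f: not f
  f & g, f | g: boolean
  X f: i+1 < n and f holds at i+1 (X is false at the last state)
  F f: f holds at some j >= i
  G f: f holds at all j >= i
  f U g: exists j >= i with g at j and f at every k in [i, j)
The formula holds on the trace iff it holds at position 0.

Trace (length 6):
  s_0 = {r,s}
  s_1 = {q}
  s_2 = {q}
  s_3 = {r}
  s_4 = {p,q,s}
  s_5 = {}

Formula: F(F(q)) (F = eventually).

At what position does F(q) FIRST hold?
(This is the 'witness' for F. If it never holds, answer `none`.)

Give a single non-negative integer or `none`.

s_0={r,s}: F(q)=True q=False
s_1={q}: F(q)=True q=True
s_2={q}: F(q)=True q=True
s_3={r}: F(q)=True q=False
s_4={p,q,s}: F(q)=True q=True
s_5={}: F(q)=False q=False
F(F(q)) holds; first witness at position 0.

Answer: 0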